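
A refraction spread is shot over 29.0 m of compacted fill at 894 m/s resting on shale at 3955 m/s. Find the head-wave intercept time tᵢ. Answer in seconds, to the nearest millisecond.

tᵢ = 2h·√(V₂²−V₁²)/(V₁V₂).
√(V₂²−V₁²) = √(3955²−894²) = 3852.6 m/s.
tᵢ = 2·29.0·3852.6/(894·3955) = 0.06320 s.

0.063 s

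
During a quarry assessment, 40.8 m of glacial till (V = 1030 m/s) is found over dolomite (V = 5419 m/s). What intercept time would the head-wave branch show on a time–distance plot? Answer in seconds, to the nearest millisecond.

0.078 s

θ_c = arcsin(V₁/V₂) = arcsin(1030/5419) = 10.96°; cos θ_c = 0.9818.
tᵢ = 2h·cos θ_c / V₁ = 2·40.8·0.9818 / 1030 = 0.07778 s.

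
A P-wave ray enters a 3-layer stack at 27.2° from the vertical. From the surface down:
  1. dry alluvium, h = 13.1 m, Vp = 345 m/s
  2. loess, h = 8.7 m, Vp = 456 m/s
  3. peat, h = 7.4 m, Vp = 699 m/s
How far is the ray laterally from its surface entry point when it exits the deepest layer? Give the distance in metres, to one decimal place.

Apply Snell's law at each interface; in layer i the horizontal offset is hᵢ·tan θᵢ.
Layer 1: θ = 27.20°; offset = 13.1·tan 27.20° = 6.732 m.
Layer 2: sin θ = 456·sin 27.2°/345 = 0.6042, θ = 37.17°; offset = 8.7·tan 37.17° = 6.596 m.
Layer 3: sin θ = 699·sin 27.2°/345 = 0.9261, θ = 67.84°; offset = 7.4·tan 67.84° = 18.167 m.
Σ offsets = 31.496 m.

31.5 m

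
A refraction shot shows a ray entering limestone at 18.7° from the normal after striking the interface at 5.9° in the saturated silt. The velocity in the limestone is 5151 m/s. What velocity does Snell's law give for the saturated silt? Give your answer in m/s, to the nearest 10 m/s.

1650 m/s

sin 5.9° = 0.1028; sin 18.7° = 0.3206.
V₁ = V₂·(sin θ₁/sin θ₂) = 5151·(0.1028/0.3206) = 1651.48 m/s.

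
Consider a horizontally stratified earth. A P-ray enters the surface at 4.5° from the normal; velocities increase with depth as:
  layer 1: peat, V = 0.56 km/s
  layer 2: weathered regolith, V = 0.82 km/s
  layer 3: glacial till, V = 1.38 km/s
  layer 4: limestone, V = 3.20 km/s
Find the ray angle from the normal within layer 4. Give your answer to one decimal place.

26.6°

Ray parameter p = sin 4.5° / 0.56 = 1.4011e-01 s/km.
sin θ_4 = p·V_4 = 1.4011e-01 × 3.20 = 0.4483.
θ_4 = 26.64° from the vertical.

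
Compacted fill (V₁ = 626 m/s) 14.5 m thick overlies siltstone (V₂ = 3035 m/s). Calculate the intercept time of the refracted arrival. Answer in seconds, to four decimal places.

0.0453 s

tᵢ = 2h·√(V₂²−V₁²)/(V₁V₂).
√(V₂²−V₁²) = √(3035²−626²) = 2969.7 m/s.
tᵢ = 2·14.5·2969.7/(626·3035) = 0.04533 s.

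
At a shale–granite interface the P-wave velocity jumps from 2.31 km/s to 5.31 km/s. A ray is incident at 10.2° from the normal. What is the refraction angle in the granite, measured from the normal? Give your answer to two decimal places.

sin θ₁/V₁ = sin θ₂/V₂ ⇒ sin θ₂ = 5.31·sin 10.2°/2.31 = 5.31·0.1771/2.31 = 0.4071.
θ₂ = sin⁻¹(0.4071) = 24.02° (from vertical).

24.02°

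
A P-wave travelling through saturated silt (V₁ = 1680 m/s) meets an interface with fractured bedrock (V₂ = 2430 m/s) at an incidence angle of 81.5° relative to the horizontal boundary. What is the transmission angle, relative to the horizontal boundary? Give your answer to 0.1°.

77.7°

Convert to the normal: θ₁ = 90° − 81.5° = 8.5°.
Snell's law: sin θ₂ = (V₂/V₁)·sin θ₁ = (2430/1680)·sin 8.5° = 0.2138.
θ₂ = sin⁻¹(0.2138) = 12.34° (from vertical).
From the interface: 90° − 12.34° = 77.66°.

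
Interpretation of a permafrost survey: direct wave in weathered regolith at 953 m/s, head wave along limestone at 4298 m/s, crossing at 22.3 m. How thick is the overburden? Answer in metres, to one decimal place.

x_cross = 2h·√((V₂+V₁)/(V₂−V₁)) → h = x_cross / (2·√((V₂+V₁)/(V₂−V₁))).
√((V₂+V₁)/(V₂−V₁)) = √((4298+953)/(4298−953)) = 1.2529.
h = 22.3 / (2·1.2529) = 8.90 m.

8.9 m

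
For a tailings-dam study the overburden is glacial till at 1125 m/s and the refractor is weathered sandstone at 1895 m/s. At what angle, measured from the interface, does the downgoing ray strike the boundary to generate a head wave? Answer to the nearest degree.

54°

At critical incidence the refracted ray runs along the interface (θ₂ = 90°), so sin θ_c = V₁/V₂.
θ_c = arcsin(1125/1895) = arcsin 0.5937 = 36.42°.
Measured from the interface: 90° − 36.42° = 53.58°.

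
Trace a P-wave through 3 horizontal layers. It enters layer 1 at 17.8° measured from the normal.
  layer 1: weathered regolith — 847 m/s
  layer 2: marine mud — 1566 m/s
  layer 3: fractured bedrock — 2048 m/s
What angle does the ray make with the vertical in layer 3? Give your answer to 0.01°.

47.66°

Ray parameter p = sin 17.8° / 847 = 3.6092e-04 s/m.
sin θ_3 = p·V_3 = 3.6092e-04 × 2048 = 0.7392.
θ_3 = arcsin 0.7392 = 47.66°.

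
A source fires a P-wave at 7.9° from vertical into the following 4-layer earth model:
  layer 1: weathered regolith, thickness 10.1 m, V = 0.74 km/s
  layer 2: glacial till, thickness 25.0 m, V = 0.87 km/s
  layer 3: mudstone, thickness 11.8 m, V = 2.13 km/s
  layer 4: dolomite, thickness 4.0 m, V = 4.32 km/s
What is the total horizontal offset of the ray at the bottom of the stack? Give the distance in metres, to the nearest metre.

Ray parameter p = sin 7.9° / 0.74 km/s = 1.8574e-01 s/km.
Layer 1: θ = 7.90°; offset = 10.1·tan 7.90° = 1.401 m.
Layer 2: sin θ = p·0.87 = 0.1616 → θ = 9.30°; offset = 25.0·tan 9.30° = 4.094 m.
Layer 3: sin θ = p·2.13 = 0.3956 → θ = 23.30°; offset = 11.8·tan 23.30° = 5.083 m.
Layer 4: sin θ = p·4.32 = 0.8024 → θ = 53.36°; offset = 4.0·tan 53.36° = 5.378 m.
Summing the layer offsets gives 15.956 m.

16 m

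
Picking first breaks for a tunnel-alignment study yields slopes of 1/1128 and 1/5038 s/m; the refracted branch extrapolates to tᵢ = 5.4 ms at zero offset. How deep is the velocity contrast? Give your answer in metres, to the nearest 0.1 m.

3.1 m

h = tᵢ·V₁·V₂ / (2·√(V₂²−V₁²)).
√(V₂²−V₁²) = √(5038² − 1128²) = 4910.1 m/s.
h = 0.0054 s × 1128 × 5038 / (2 × 4910.1) = 3.12 m.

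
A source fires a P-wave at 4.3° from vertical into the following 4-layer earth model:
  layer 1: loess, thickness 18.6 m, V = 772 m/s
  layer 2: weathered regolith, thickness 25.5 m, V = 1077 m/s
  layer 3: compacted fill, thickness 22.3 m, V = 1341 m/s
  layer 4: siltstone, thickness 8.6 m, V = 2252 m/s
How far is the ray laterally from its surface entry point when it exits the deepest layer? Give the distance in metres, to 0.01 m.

8.94 m

p = sin θ₁/V₁ = sin 4.3°/772 = 9.7123e-05 s/m is conserved through the stack.
Layer 1: θ = 4.30°; offset = 18.6·tan 4.30° = 1.3985 m.
Layer 2: sin θ = p·1077 = 0.1046 → θ = 6.00°; offset = 25.5·tan 6.00° = 2.6820 m.
Layer 3: sin θ = p·1341 = 0.1302 → θ = 7.48°; offset = 22.3·tan 7.48° = 2.9293 m.
Layer 4: sin θ = p·2252 = 0.2187 → θ = 12.63°; offset = 8.6·tan 12.63° = 1.9277 m.
Total horizontal offset = 8.9376 m.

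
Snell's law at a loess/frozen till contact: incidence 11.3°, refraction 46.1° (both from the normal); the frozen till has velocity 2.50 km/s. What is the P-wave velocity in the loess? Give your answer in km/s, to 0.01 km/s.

0.68 km/s

sin 11.3° = 0.1959; sin 46.1° = 0.7206.
V₁ = V₂·(sin θ₁/sin θ₂) = 2.50·(0.1959/0.7206) = 0.68 km/s.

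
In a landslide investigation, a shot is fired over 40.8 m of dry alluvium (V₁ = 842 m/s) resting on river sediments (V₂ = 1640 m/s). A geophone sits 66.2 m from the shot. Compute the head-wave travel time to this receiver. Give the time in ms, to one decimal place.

t = x/V₂ + 2h·√(V₂²−V₁²)/(V₁V₂).
√(V₂²−V₁²) = √(1640²−842²) = 1407.4 m/s; delay term = 2·40.8·1407.4/(842·1640) = 0.08316 s.
t = 66.2/1640 + 0.08316 = 0.12353 s.

123.5 ms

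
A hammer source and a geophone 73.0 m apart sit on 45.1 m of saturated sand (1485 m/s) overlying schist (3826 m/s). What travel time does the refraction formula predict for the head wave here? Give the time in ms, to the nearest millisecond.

t = x/V₂ + 2h·√(V₂²−V₁²)/(V₁V₂).
√(V₂²−V₁²) = √(3826²−1485²) = 3526.1 m/s; delay term = 2·45.1·3526.1/(1485·3826) = 0.05598 s.
t = 73.0/3826 + 0.05598 = 0.07506 s.

75 ms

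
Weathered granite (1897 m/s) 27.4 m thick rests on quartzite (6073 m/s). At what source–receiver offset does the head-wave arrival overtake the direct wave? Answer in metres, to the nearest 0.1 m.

θ_c = arcsin(1897/6073) = 18.20°, so cos θ_c = 0.9500 and tᵢ = 2h cos θ_c/V₁ = 0.0274 s.
At crossover x/V₁ = x/V₂ + tᵢ ⇒ x = tᵢ/(1/V₁ − 1/V₂) = 0.02744/(5.2715e-04 − 1.6466e-04) = 75.71 m.

75.7 m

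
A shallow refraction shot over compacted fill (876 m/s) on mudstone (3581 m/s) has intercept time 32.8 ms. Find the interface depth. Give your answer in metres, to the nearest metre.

15 m

h = tᵢ·V₁·V₂ / (2·√(V₂²−V₁²)).
√(V₂²−V₁²) = √(3581² − 876²) = 3472.2 m/s.
h = 0.0328 s × 876 × 3581 / (2 × 3472.2) = 14.82 m.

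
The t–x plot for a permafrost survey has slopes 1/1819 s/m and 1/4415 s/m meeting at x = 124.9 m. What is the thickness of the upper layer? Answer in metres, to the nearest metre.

40 m

h = (x_cross/2)·√((V₂−V₁)/(V₂+V₁)).
(V₂−V₁)/(V₂+V₁) = (4415−1819)/(4415+1819) = 0.4164; √ = 0.6453.
h = (124.9/2)·0.6453 = 40.30 m.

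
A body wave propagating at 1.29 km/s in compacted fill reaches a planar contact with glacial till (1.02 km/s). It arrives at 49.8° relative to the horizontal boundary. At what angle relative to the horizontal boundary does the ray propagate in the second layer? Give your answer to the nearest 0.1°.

Angle from the normal: 90° − 49.8° = 40.2°.
Snell's law: sin θ₂ = (V₂/V₁)·sin θ₁ = (1.02/1.29)·sin 40.2° = 0.5104.
θ₂ = arcsin 0.5104 = 30.69° from the normal.
From the interface: 90° − 30.69° = 59.31°.

59.3°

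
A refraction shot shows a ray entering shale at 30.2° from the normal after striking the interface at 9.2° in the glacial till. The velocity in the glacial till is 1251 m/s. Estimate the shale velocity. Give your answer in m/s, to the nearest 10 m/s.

Snell's law: sin 9.2°/V₁ = sin 30.2°/V₂.
V₂ = V₁·sin 30.2°/sin 9.2° = 1251 × 3.1462 = 3935.91 m/s.

3940 m/s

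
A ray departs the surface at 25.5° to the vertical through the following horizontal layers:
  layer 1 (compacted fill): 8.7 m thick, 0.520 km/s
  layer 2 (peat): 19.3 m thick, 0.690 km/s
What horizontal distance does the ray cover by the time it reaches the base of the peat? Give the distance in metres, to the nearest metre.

18 m

p = sin θ₁/V₁ = sin 25.5°/0.520 = 8.2791e-01 s/km is conserved through the stack.
Layer 1: θ = 25.50°; offset = 8.7·tan 25.50° = 4.150 m.
Layer 2: sin θ = p·0.690 = 0.5713 → θ = 34.84°; offset = 19.3·tan 34.84° = 13.433 m.
Σ offsets = 17.582 m.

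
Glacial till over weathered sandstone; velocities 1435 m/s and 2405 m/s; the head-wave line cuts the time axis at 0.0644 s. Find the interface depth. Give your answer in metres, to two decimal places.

57.58 m

θ_c = arcsin(1435/2405) = 36.63°; cos θ_c = 0.8025.
tᵢ = 2h cos θ_c/V₁ ⇒ h = tᵢ·V₁/(2 cos θ_c) = 0.0644·1435/(2·0.8025) = 57.58 m.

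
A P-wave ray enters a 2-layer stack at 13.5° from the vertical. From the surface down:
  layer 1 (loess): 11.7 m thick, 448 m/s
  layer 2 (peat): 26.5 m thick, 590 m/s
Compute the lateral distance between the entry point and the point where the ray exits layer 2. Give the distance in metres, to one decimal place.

11.4 m

Apply Snell's law at each interface; in layer i the horizontal offset is hᵢ·tan θᵢ.
Layer 1: θ = 13.50°; offset = 11.7·tan 13.50° = 2.809 m.
Layer 2: sin θ = 590·sin 13.5°/448 = 0.3074, θ = 17.90°; offset = 26.5·tan 17.90° = 8.562 m.
Summing the layer offsets gives 11.371 m.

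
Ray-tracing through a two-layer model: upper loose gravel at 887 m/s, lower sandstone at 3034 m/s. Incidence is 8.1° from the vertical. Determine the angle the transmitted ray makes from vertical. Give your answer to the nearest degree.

29°

Snell's law: sin θ₂ = (V₂/V₁)·sin θ₁ = (3034/887)·sin 8.1° = 0.4820.
θ₂ = sin⁻¹(0.4820) = 28.81° (from vertical).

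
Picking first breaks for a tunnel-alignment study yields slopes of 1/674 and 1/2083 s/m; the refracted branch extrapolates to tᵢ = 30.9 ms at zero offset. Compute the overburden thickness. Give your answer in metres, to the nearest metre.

11 m

h = tᵢ·V₁·V₂ / (2·√(V₂²−V₁²)).
√(V₂²−V₁²) = √(2083² − 674²) = 1970.9 m/s.
h = 0.0309 s × 674 × 2083 / (2 × 1970.9) = 11.01 m.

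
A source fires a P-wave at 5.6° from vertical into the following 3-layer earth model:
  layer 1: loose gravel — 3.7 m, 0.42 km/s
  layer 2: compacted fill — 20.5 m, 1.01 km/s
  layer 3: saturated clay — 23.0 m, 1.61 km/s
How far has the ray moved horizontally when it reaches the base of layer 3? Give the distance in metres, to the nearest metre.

Ray parameter p = sin 5.6° / 0.42 km/s = 2.3234e-01 s/km.
Layer 1: θ = 5.60°; offset = 3.7·tan 5.60° = 0.363 m.
Layer 2: sin θ = p·1.01 = 0.2347 → θ = 13.57°; offset = 20.5·tan 13.57° = 4.949 m.
Layer 3: sin θ = p·1.61 = 0.3741 → θ = 21.97°; offset = 23.0·tan 21.97° = 9.277 m.
Σ offsets = 14.589 m.

15 m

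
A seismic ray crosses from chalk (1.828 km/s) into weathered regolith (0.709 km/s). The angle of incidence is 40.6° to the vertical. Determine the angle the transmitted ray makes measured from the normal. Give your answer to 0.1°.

14.6°

Snell's law: sin θ₂ = (V₂/V₁)·sin θ₁ = (0.709/1.828)·sin 40.6° = 0.2524.
θ₂ = arcsin 0.2524 = 14.62° from the normal.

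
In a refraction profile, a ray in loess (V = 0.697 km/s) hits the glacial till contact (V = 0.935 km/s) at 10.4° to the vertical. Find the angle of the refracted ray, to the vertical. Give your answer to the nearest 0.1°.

14.0°

Snell's law: sin θ₂ = (V₂/V₁)·sin θ₁ = (0.935/0.697)·sin 10.4° = 0.2422.
θ₂ = arcsin 0.2422 = 14.01° from the normal.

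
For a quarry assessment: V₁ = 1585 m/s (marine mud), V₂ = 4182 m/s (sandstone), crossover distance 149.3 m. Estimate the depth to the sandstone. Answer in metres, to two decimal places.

h = (x_cross/2)·√((V₂−V₁)/(V₂+V₁)).
(V₂−V₁)/(V₂+V₁) = (4182−1585)/(4182+1585) = 0.4503; √ = 0.6711.
h = (149.3/2)·0.6711 = 50.09 m.

50.09 m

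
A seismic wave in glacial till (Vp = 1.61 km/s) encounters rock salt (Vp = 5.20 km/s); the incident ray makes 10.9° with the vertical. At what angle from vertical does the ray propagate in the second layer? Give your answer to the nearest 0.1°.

37.6°

sin θ₁/V₁ = sin θ₂/V₂ ⇒ sin θ₂ = 5.20·sin 10.9°/1.61 = 5.20·0.1891/1.61 = 0.6107.
θ₂ = sin⁻¹(0.6107) = 37.64° (from vertical).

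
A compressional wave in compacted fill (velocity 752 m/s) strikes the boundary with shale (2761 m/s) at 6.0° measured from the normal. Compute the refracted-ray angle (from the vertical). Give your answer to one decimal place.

Snell's law: sin θ₂ = (V₂/V₁)·sin θ₁ = (2761/752)·sin 6.0° = 0.3838.
θ₂ = sin⁻¹(0.3838) = 22.57° (from vertical).

22.6°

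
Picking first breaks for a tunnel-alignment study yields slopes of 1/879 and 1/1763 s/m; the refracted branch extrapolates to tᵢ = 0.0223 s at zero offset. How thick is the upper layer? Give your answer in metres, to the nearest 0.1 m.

h = tᵢ·V₁·V₂ / (2·√(V₂²−V₁²)).
√(V₂²−V₁²) = √(1763² − 879²) = 1528.2 m/s.
h = 0.0223 s × 879 × 1763 / (2 × 1528.2) = 11.31 m.

11.3 m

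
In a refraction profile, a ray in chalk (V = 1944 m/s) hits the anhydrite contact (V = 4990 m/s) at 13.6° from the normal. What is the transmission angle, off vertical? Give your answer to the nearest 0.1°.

37.1°

Snell's law: sin θ₂ = (V₂/V₁)·sin θ₁ = (4990/1944)·sin 13.6° = 0.6036.
θ₂ = arcsin 0.6036 = 37.13° from the normal.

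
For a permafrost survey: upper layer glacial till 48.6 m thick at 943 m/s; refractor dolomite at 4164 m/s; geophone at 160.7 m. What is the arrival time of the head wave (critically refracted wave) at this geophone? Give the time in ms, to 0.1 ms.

139.0 ms

t = x/V₂ + 2h·√(V₂²−V₁²)/(V₁V₂).
√(V₂²−V₁²) = √(4164²−943²) = 4055.8 m/s; delay term = 2·48.6·4055.8/(943·4164) = 0.10040 s.
t = 160.7/4164 + 0.10040 = 0.13899 s.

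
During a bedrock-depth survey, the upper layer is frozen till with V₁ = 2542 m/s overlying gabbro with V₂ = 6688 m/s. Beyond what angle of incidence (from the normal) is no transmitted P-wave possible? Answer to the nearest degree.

At critical incidence the refracted ray runs along the interface (θ₂ = 90°), so sin θ_c = V₁/V₂.
θ_c = arcsin(2542/6688) = arcsin 0.3801 = 22.34°.

22°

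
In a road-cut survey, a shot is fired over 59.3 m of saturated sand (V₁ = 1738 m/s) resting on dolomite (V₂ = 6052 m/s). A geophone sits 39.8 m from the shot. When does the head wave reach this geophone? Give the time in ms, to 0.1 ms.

71.9 ms

t = x/V₂ + 2h·√(V₂²−V₁²)/(V₁V₂).
√(V₂²−V₁²) = √(6052²−1738²) = 5797.1 m/s; delay term = 2·59.3·5797.1/(1738·6052) = 0.06536 s.
t = 39.8/6052 + 0.06536 = 0.07194 s.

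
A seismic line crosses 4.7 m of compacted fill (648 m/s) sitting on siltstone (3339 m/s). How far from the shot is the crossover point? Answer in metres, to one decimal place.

11.4 m

x_cross = 2h·√((V₂+V₁)/(V₂−V₁)).
(V₂+V₁)/(V₂−V₁) = (3339+648)/(3339−648) = 1.4816; √ = 1.2172.
x_cross = 2·4.7·1.2172 = 11.44 m.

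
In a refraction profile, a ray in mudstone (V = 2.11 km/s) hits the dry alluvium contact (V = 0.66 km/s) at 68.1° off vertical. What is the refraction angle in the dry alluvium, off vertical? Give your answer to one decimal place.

16.9°

Snell's law: sin θ₂ = (V₂/V₁)·sin θ₁ = (0.66/2.11)·sin 68.1° = 0.2902.
θ₂ = sin⁻¹(0.2902) = 16.87° (from vertical).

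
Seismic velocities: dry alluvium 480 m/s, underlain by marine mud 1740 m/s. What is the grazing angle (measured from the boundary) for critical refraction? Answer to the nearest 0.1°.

74.0°

At critical incidence the refracted ray runs along the interface (θ₂ = 90°), so sin θ_c = V₁/V₂.
θ_c = arcsin(480/1740) = arcsin 0.2759 = 16.01°.
Measured from the interface: 90° − 16.01° = 73.99°.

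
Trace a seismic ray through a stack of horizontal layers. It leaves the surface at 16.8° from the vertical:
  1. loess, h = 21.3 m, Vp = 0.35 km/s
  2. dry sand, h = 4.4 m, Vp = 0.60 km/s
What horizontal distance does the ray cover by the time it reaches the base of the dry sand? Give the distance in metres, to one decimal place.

8.9 m

Ray parameter p = sin 16.8° / 0.35 km/s = 8.2581e-01 s/km.
Layer 1: θ = 16.80°; offset = 21.3·tan 16.80° = 6.431 m.
Layer 2: sin θ = p·0.60 = 0.4955 → θ = 29.70°; offset = 4.4·tan 29.70° = 2.510 m.
Summing the layer offsets gives 8.941 m.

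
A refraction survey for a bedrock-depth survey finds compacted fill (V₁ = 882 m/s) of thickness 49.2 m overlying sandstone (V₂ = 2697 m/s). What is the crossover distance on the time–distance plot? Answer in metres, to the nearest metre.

138 m

θ_c = arcsin(882/2697) = 19.09°, so cos θ_c = 0.9450 and tᵢ = 2h cos θ_c/V₁ = 0.1054 s.
At crossover x/V₁ = x/V₂ + tᵢ ⇒ x = tᵢ/(1/V₁ − 1/V₂) = 0.10543/(1.1338e-03 − 3.7078e-04) = 138.18 m.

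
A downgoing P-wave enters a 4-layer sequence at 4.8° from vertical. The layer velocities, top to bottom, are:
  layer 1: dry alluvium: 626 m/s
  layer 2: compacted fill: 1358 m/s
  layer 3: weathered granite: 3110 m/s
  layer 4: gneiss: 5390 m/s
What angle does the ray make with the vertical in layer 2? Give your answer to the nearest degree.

10°

Snell's law across each interface conserves sin θ / V, so sin θ_2 = V_2·sin θ₁/V₁.
sin θ_2 = 1358 × sin 4.8° / 626 = 0.1815.
θ_2 = arcsin 0.1815 = 10.46°.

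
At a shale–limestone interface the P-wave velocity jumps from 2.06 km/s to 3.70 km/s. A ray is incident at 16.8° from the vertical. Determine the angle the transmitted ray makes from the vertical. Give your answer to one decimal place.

sin θ₁/V₁ = sin θ₂/V₂ ⇒ sin θ₂ = 3.70·sin 16.8°/2.06 = 3.70·0.2890/2.06 = 0.5191.
θ₂ = arcsin 0.5191 = 31.27° from the normal.

31.3°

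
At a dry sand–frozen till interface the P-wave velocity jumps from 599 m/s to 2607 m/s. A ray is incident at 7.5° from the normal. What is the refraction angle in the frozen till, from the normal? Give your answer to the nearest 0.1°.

34.6°

sin θ₁/V₁ = sin θ₂/V₂ ⇒ sin θ₂ = 2607·sin 7.5°/599 = 2607·0.1305/599 = 0.5681.
θ₂ = arcsin 0.5681 = 34.62° from the normal.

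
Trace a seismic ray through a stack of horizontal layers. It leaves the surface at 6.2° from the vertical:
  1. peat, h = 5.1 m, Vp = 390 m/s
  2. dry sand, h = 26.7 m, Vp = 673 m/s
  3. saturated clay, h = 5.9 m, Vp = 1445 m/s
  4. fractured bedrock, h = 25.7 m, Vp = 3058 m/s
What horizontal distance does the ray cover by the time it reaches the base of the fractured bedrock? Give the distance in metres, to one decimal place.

49.1 m

Ray parameter p = sin 6.2° / 390 m/s = 2.7692e-04 s/m.
Layer 1: θ = 6.20°; offset = 5.1·tan 6.20° = 0.554 m.
Layer 2: sin θ = p·673 = 0.1864 → θ = 10.74°; offset = 26.7·tan 10.74° = 5.065 m.
Layer 3: sin θ = p·1445 = 0.4002 → θ = 23.59°; offset = 5.9·tan 23.59° = 2.576 m.
Layer 4: sin θ = p·3058 = 0.8468 → θ = 57.87°; offset = 25.7·tan 57.87° = 40.919 m.
Σ offsets = 49.114 m.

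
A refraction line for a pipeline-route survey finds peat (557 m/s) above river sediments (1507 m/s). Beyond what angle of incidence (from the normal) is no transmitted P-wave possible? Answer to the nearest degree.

22°

Critical incidence: sin θ_c = V₁/V₂ = 557/1507 = 0.3696.
θ_c = arcsin 0.3696 = 21.69°.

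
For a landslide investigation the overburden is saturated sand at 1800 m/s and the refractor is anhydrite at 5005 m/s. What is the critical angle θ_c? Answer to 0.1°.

At critical incidence the refracted ray runs along the interface (θ₂ = 90°), so sin θ_c = V₁/V₂.
θ_c = arcsin(1800/5005) = arcsin 0.3596 = 21.08°.

21.1°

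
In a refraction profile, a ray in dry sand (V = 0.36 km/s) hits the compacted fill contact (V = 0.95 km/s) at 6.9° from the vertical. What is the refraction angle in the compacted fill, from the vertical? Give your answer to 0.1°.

18.5°

sin θ₁/V₁ = sin θ₂/V₂ ⇒ sin θ₂ = 0.95·sin 6.9°/0.36 = 0.95·0.1201/0.36 = 0.3170.
θ₂ = arcsin 0.3170 = 18.48° from the normal.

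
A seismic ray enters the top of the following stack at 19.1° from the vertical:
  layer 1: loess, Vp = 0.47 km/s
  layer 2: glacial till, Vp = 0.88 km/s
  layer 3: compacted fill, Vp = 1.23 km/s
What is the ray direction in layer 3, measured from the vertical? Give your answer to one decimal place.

Ray parameter p = sin 19.1° / 0.47 = 6.9621e-01 s/km.
sin θ_3 = p·V_3 = 6.9621e-01 × 1.23 = 0.8563.
θ_3 = 58.91° from the vertical.

58.9°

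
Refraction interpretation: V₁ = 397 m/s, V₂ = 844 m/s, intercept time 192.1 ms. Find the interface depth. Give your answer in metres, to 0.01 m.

h = tᵢ·V₁·V₂ / (2·√(V₂²−V₁²)).
√(V₂²−V₁²) = √(844² − 397²) = 744.8 m/s.
h = 0.1921 s × 397 × 844 / (2 × 744.8) = 43.21 m.

43.21 m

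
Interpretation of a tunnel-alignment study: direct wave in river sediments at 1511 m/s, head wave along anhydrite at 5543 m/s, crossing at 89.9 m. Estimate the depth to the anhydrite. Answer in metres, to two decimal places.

33.98 m

h = (x_cross/2)·√((V₂−V₁)/(V₂+V₁)).
(V₂−V₁)/(V₂+V₁) = (5543−1511)/(5543+1511) = 0.5716; √ = 0.7560.
h = (89.9/2)·0.7560 = 33.98 m.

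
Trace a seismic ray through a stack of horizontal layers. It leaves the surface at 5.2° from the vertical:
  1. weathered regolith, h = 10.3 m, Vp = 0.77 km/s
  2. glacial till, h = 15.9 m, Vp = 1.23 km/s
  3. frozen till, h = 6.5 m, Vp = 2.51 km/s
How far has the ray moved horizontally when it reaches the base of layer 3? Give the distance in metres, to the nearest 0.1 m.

Apply Snell's law at each interface; in layer i the horizontal offset is hᵢ·tan θᵢ.
Layer 1: θ = 5.20°; offset = 10.3·tan 5.20° = 0.937 m.
Layer 2: sin θ = 1.23·sin 5.2°/0.77 = 0.1448, θ = 8.32°; offset = 15.9·tan 8.32° = 2.326 m.
Layer 3: sin θ = 2.51·sin 5.2°/0.77 = 0.2954, θ = 17.18°; offset = 6.5·tan 17.18° = 2.010 m.
Summing the layer offsets gives 5.274 m.

5.3 m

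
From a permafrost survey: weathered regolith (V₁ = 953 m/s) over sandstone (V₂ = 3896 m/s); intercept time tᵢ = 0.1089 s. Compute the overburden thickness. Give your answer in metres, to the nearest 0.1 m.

θ_c = arcsin(953/3896) = 14.16°; cos θ_c = 0.9696.
tᵢ = 2h cos θ_c/V₁ ⇒ h = tᵢ·V₁/(2 cos θ_c) = 0.1089·953/(2·0.9696) = 53.52 m.

53.5 m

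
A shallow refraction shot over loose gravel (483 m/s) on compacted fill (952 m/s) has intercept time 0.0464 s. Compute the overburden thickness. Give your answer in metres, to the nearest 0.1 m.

θ_c = arcsin(483/952) = 30.49°; cos θ_c = 0.8617.
tᵢ = 2h cos θ_c/V₁ ⇒ h = tᵢ·V₁/(2 cos θ_c) = 0.0464·483/(2·0.8617) = 13.00 m.

13.0 m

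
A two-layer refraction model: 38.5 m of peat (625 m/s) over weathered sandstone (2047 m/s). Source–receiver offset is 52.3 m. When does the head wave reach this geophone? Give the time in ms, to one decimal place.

t = x/V₂ + 2h·√(V₂²−V₁²)/(V₁V₂).
√(V₂²−V₁²) = √(2047²−625²) = 1949.3 m/s; delay term = 2·38.5·1949.3/(625·2047) = 0.11732 s.
t = 52.3/2047 + 0.11732 = 0.14287 s.

142.9 ms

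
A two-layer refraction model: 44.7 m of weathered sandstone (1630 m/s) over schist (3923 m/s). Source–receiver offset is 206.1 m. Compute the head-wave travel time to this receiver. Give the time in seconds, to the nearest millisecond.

0.102 s

t = x/V₂ + 2h·√(V₂²−V₁²)/(V₁V₂).
√(V₂²−V₁²) = √(3923²−1630²) = 3568.3 m/s; delay term = 2·44.7·3568.3/(1630·3923) = 0.04989 s.
t = 206.1/3923 + 0.04989 = 0.10242 s.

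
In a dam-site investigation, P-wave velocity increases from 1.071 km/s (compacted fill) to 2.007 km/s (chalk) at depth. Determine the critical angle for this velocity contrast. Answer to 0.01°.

32.25°

Critical incidence: sin θ_c = V₁/V₂ = 1.071/2.007 = 0.5336.
θ_c = arcsin 0.5336 = 32.25°.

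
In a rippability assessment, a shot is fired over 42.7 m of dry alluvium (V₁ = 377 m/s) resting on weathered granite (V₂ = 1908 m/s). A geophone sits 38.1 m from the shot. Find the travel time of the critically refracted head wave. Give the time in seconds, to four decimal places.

0.2420 s

θ_c = arcsin(V₁/V₂) = arcsin(377/1908) = 11.40°, cos θ_c = 0.9803.
Intercept time tᵢ = 2h cos θ_c / V₁ = 2·42.7·0.9803/377 = 0.22206 s.
t = x/V₂ + tᵢ = 38.1/1908 + 0.22206 = 0.24203 s.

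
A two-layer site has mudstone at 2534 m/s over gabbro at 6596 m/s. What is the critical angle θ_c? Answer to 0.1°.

At critical incidence the refracted ray runs along the interface (θ₂ = 90°), so sin θ_c = V₁/V₂.
θ_c = arcsin(2534/6596) = arcsin 0.3842 = 22.59°.

22.6°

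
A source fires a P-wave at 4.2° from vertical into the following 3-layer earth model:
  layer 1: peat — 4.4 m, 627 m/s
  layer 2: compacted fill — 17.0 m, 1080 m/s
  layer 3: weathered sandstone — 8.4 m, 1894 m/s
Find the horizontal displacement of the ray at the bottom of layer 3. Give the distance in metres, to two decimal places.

Ray parameter p = sin 4.2° / 627 m/s = 1.1681e-04 s/m.
Layer 1: θ = 4.20°; offset = 4.4·tan 4.20° = 0.3231 m.
Layer 2: sin θ = p·1080 = 0.1262 → θ = 7.25°; offset = 17.0·tan 7.25° = 2.1619 m.
Layer 3: sin θ = p·1894 = 0.2212 → θ = 12.78°; offset = 8.4·tan 12.78° = 1.9056 m.
Total horizontal offset = 4.3905 m.

4.39 m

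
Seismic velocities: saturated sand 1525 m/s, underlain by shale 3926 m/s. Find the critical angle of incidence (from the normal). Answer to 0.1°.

22.9°

At critical incidence the refracted ray runs along the interface (θ₂ = 90°), so sin θ_c = V₁/V₂.
θ_c = arcsin(1525/3926) = arcsin 0.3884 = 22.86°.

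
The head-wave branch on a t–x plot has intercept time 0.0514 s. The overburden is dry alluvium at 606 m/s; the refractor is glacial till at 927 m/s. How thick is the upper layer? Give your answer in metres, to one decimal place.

h = tᵢ·V₁·V₂ / (2·√(V₂²−V₁²)).
√(V₂²−V₁²) = √(927² − 606²) = 701.5 m/s.
h = 0.0514 s × 606 × 927 / (2 × 701.5) = 20.58 m.

20.6 m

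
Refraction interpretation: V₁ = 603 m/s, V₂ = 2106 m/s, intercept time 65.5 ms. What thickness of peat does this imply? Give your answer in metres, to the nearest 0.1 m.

20.6 m

θ_c = arcsin(603/2106) = 16.64°; cos θ_c = 0.9581.
tᵢ = 2h cos θ_c/V₁ ⇒ h = tᵢ·V₁/(2 cos θ_c) = 0.0655·603/(2·0.9581) = 20.61 m.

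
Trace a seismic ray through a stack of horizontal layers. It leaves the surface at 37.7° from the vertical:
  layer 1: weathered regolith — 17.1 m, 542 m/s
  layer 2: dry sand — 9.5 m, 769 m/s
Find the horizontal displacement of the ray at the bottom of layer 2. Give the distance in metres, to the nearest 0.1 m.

Apply Snell's law at each interface; in layer i the horizontal offset is hᵢ·tan θᵢ.
Layer 1: θ = 37.70°; offset = 17.1·tan 37.70° = 13.216 m.
Layer 2: sin θ = 769·sin 37.7°/542 = 0.8676, θ = 60.19°; offset = 9.5·tan 60.19° = 16.579 m.
Summing the layer offsets gives 29.795 m.

29.8 m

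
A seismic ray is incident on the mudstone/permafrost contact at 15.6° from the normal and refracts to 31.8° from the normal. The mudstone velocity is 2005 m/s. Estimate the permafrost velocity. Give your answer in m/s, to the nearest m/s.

3929 m/s

sin 15.6° = 0.2689; sin 31.8° = 0.5270.
V₂ = V₁·(sin θ₂/sin θ₁) = 2005·(0.5270/0.2689) = 3928.85 m/s.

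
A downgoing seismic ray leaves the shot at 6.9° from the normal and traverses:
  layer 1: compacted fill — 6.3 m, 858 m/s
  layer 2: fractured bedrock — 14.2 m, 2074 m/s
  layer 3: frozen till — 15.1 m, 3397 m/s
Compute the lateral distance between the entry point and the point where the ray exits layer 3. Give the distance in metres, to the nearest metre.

13 m

Apply Snell's law at each interface; in layer i the horizontal offset is hᵢ·tan θᵢ.
Layer 1: θ = 6.90°; offset = 6.3·tan 6.90° = 0.762 m.
Layer 2: sin θ = 2074·sin 6.9°/858 = 0.2904, θ = 16.88°; offset = 14.2·tan 16.88° = 4.309 m.
Layer 3: sin θ = 3397·sin 6.9°/858 = 0.4756, θ = 28.40°; offset = 15.1·tan 28.40° = 8.165 m.
Summing the layer offsets gives 13.237 m.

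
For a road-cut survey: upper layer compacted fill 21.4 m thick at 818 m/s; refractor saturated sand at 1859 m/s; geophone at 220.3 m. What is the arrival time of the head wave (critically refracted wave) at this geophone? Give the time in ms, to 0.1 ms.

165.5 ms

t = x/V₂ + 2h·√(V₂²−V₁²)/(V₁V₂).
√(V₂²−V₁²) = √(1859²−818²) = 1669.4 m/s; delay term = 2·21.4·1669.4/(818·1859) = 0.04699 s.
t = 220.3/1859 + 0.04699 = 0.16549 s.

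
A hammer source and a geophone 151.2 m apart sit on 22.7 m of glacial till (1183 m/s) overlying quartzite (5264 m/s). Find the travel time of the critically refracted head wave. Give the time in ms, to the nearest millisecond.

t = x/V₂ + 2h·√(V₂²−V₁²)/(V₁V₂).
√(V₂²−V₁²) = √(5264²−1183²) = 5129.3 m/s; delay term = 2·22.7·5129.3/(1183·5264) = 0.03740 s.
t = 151.2/5264 + 0.03740 = 0.06612 s.

66 ms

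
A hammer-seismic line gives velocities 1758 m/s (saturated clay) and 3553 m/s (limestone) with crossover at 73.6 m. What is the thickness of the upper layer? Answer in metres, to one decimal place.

21.4 m

x_cross = 2h·√((V₂+V₁)/(V₂−V₁)) → h = x_cross / (2·√((V₂+V₁)/(V₂−V₁))).
√((V₂+V₁)/(V₂−V₁)) = √((3553+1758)/(3553−1758)) = 1.7201.
h = 73.6 / (2·1.7201) = 21.39 m.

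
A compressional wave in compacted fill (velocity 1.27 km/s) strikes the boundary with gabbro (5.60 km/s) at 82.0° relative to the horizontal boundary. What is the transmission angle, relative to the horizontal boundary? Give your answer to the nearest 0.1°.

52.1°

Angle from the normal: 90° − 82.0° = 8.0°.
sin θ₁/V₁ = sin θ₂/V₂ ⇒ sin θ₂ = 5.60·sin 8.0°/1.27 = 5.60·0.1392/1.27 = 0.6137.
θ₂ = arcsin 0.6137 = 37.86° from the normal.
From the interface: 90° − 37.86° = 52.14°.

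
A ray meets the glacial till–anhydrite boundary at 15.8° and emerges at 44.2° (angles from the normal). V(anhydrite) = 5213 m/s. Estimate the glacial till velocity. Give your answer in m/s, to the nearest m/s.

2036 m/s

Snell's law: sin 15.8°/V₁ = sin 44.2°/V₂.
V₁ = V₂·sin 15.8°/sin 44.2° = 5213 × 0.3906 = 2035.96 m/s.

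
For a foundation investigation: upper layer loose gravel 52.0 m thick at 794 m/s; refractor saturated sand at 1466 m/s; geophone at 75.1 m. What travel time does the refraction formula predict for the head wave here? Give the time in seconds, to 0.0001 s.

0.1613 s

t = x/V₂ + 2h·√(V₂²−V₁²)/(V₁V₂).
√(V₂²−V₁²) = √(1466²−794²) = 1232.4 m/s; delay term = 2·52.0·1232.4/(794·1466) = 0.11011 s.
t = 75.1/1466 + 0.11011 = 0.16134 s.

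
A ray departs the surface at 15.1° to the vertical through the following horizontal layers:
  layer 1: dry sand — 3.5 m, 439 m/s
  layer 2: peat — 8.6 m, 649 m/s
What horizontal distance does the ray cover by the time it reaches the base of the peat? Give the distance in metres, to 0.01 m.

4.53 m

p = sin θ₁/V₁ = sin 15.1°/439 = 5.9340e-04 s/m is conserved through the stack.
Layer 1: θ = 15.10°; offset = 3.5·tan 15.10° = 0.9444 m.
Layer 2: sin θ = p·649 = 0.3851 → θ = 22.65°; offset = 8.6·tan 22.65° = 3.5888 m.
Summing the layer offsets gives 4.5332 m.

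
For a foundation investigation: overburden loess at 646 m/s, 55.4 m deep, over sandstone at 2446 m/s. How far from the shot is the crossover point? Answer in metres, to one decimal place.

θ_c = arcsin(646/2446) = 15.31°, so cos θ_c = 0.9645 and tᵢ = 2h cos θ_c/V₁ = 0.1654 s.
At crossover x/V₁ = x/V₂ + tᵢ ⇒ x = tᵢ/(1/V₁ − 1/V₂) = 0.16543/(1.5480e-03 − 4.0883e-04) = 145.22 m.

145.2 m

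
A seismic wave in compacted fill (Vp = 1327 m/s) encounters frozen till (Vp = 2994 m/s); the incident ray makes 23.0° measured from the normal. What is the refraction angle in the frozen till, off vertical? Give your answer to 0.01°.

61.83°

sin θ₁/V₁ = sin θ₂/V₂ ⇒ sin θ₂ = 2994·sin 23.0°/1327 = 2994·0.3907/1327 = 0.8816.
θ₂ = arcsin 0.8816 = 61.83° from the normal.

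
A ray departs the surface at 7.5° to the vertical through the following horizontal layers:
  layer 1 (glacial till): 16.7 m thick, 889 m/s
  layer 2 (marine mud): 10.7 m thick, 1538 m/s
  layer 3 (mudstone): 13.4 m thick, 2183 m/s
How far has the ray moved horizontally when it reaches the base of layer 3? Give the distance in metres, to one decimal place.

9.2 m

Ray parameter p = sin 7.5° / 889 m/s = 1.4682e-04 s/m.
Layer 1: θ = 7.50°; offset = 16.7·tan 7.50° = 2.199 m.
Layer 2: sin θ = p·1538 = 0.2258 → θ = 13.05°; offset = 10.7·tan 13.05° = 2.480 m.
Layer 3: sin θ = p·2183 = 0.3205 → θ = 18.69°; offset = 13.4·tan 18.69° = 4.534 m.
Total horizontal offset = 9.213 m.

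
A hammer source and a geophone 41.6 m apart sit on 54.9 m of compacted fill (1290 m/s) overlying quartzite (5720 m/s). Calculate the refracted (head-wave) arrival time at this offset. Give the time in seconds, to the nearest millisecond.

θ_c = arcsin(V₁/V₂) = arcsin(1290/5720) = 13.03°, cos θ_c = 0.9742.
Intercept time tᵢ = 2h cos θ_c / V₁ = 2·54.9·0.9742/1290 = 0.08292 s.
t = x/V₂ + tᵢ = 41.6/5720 + 0.08292 = 0.09020 s.

0.090 s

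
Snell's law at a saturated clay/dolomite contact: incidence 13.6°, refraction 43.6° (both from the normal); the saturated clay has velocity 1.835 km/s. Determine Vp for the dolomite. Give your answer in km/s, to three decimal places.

sin 13.6° = 0.2351; sin 43.6° = 0.6896.
V₂ = V₁·(sin θ₂/sin θ₁) = 1.835·(0.6896/0.2351) = 5.382 km/s.

5.382 km/s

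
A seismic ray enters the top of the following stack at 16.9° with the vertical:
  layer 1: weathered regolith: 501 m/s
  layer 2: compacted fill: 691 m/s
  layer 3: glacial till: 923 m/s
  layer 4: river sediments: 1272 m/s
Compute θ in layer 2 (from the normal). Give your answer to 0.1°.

23.6°

Snell's law across each interface conserves sin θ / V, so sin θ_2 = V_2·sin θ₁/V₁.
sin θ_2 = 691 × sin 16.9° / 501 = 0.4009.
θ_2 = 23.64° from the vertical.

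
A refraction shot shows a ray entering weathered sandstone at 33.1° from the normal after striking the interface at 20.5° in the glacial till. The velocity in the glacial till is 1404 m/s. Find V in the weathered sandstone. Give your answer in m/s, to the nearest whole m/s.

Snell's law: sin 20.5°/V₁ = sin 33.1°/V₂.
V₂ = V₁·sin 33.1°/sin 20.5° = 1404 × 1.5594 = 2189.35 m/s.

2189 m/s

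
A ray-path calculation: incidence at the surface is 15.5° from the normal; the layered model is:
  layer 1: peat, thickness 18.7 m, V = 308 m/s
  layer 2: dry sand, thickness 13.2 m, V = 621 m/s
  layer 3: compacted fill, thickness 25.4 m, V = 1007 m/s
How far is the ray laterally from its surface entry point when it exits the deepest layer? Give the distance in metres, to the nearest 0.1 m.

59.3 m

Ray parameter p = sin 15.5° / 308 m/s = 8.6766e-04 s/m.
Layer 1: θ = 15.50°; offset = 18.7·tan 15.50° = 5.186 m.
Layer 2: sin θ = p·621 = 0.5388 → θ = 32.60°; offset = 13.2·tan 32.60° = 8.443 m.
Layer 3: sin θ = p·1007 = 0.8737 → θ = 60.90°; offset = 25.4·tan 60.90° = 45.626 m.
Total horizontal offset = 59.254 m.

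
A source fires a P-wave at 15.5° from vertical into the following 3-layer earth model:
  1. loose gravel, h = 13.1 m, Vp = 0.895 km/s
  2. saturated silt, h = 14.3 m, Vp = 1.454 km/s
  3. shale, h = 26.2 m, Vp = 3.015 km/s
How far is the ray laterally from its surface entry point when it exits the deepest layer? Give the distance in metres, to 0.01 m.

Apply Snell's law at each interface; in layer i the horizontal offset is hᵢ·tan θᵢ.
Layer 1: θ = 15.50°; offset = 13.1·tan 15.50° = 3.6330 m.
Layer 2: sin θ = 1.454·sin 15.5°/0.895 = 0.4342, θ = 25.73°; offset = 14.3·tan 25.73° = 6.8917 m.
Layer 3: sin θ = 3.015·sin 15.5°/0.895 = 0.9002, θ = 64.19°; offset = 26.2·tan 64.19° = 54.1754 m.
Summing the layer offsets gives 64.7001 m.

64.70 m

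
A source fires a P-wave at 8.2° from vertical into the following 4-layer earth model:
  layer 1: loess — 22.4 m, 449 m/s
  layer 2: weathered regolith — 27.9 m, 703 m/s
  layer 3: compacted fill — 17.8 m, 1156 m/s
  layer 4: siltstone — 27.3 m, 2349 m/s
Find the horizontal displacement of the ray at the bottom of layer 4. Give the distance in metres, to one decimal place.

Apply Snell's law at each interface; in layer i the horizontal offset is hᵢ·tan θᵢ.
Layer 1: θ = 8.20°; offset = 22.4·tan 8.20° = 3.228 m.
Layer 2: sin θ = 703·sin 8.2°/449 = 0.2233, θ = 12.90°; offset = 27.9·tan 12.90° = 6.392 m.
Layer 3: sin θ = 1156·sin 8.2°/449 = 0.3672, θ = 21.54°; offset = 17.8·tan 21.54° = 7.027 m.
Layer 4: sin θ = 2349·sin 8.2°/449 = 0.7462, θ = 48.26°; offset = 27.3·tan 48.26° = 30.599 m.
Σ offsets = 47.246 m.

47.2 m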